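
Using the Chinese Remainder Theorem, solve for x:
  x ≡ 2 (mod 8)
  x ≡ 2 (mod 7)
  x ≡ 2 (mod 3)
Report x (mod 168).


Moduli 8, 7, 3 are pairwise coprime; by CRT there is a unique solution modulo M = 8 · 7 · 3 = 168.
Solve pairwise, accumulating the modulus:
  Start with x ≡ 2 (mod 8).
  Combine with x ≡ 2 (mod 7): since gcd(8, 7) = 1, we get a unique residue mod 56.
    Write x = 2 + 8·t and substitute into x ≡ 2 (mod 7): 8·t ≡ 2 − 2 = 0 (mod 7).
    Reduce coefficients mod 7: 1·t ≡ 0 (mod 7).
    So t ≡ 0 (mod 7).
    Then x = 2 + 8·0 = 2, valid modulo lcm(8, 7) = 56: x ≡ 2 (mod 56).
  Combine with x ≡ 2 (mod 3): since gcd(56, 3) = 1, we get a unique residue mod 168.
    Write x = 2 + 56·t and substitute into x ≡ 2 (mod 3): 56·t ≡ 2 − 2 = 0 (mod 3).
    Reduce coefficients mod 3: 2·t ≡ 0 (mod 3).
    The inverse of 2 mod 3 is 2 (since 2·2 = 4 = 1·3 + 1), so t ≡ 2·0 = 0 ≡ 0 (mod 3).
    Then x = 2 + 56·0 = 2, valid modulo lcm(56, 3) = 168: x ≡ 2 (mod 168).
Verify: 2 mod 8 = 2 ✓, 2 mod 7 = 2 ✓, 2 mod 3 = 2 ✓.

x ≡ 2 (mod 168).


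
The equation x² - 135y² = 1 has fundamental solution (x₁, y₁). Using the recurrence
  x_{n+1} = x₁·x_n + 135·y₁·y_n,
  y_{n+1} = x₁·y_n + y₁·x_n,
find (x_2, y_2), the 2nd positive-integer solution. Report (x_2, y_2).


Step 1: Find the fundamental solution (x₁, y₁) of x² - 135y² = 1.
  Expand √135 as a continued fraction. a₀ = ⌊√135⌋ = 11; iterate m_{k+1} = d_k·a_k − m_k, d_{k+1} = (135 − m_{k+1}²)/d_k, a_{k+1} = ⌊(a₀ + m_{k+1})/d_{k+1}⌋ (starting m₀ = 0, d₀ = 1), with convergents p_k = a_k·p_{k-1} + p_{k-2}, q_k = a_k·q_{k-1} + q_{k-2} (p₋₁ = 1, q₋₁ = 0):
  k = 0: a₀ = 11; p₀/q₀ = 11/1; p₀² − 135·q₀² = 121 − 135 = -14.
  k = 1: m = 11, d = 14, a = ⌊(11 + 11)/14⌋ = 1; p/q = (1·11 + 1)/(1·1 + 0) = 12/1; p² − 135·q² = 144 − 135 = 9.
  k = 2: m = 3, d = 9, a = ⌊(11 + 3)/9⌋ = 1; p/q = (1·12 + 11)/(1·1 + 1) = 23/2; p² − 135·q² = 529 − 540 = -11.
  k = 3: m = 6, d = 11, a = ⌊(11 + 6)/11⌋ = 1; p/q = (1·23 + 12)/(1·2 + 1) = 35/3; p² − 135·q² = 1225 − 1215 = 10.
  k = 4: m = 5, d = 10, a = ⌊(11 + 5)/10⌋ = 1; p/q = (1·35 + 23)/(1·3 + 2) = 58/5; p² − 135·q² = 3364 − 3375 = -11.
  k = 5: m = 5, d = 11, a = ⌊(11 + 5)/11⌋ = 1; p/q = (1·58 + 35)/(1·5 + 3) = 93/8; p² − 135·q² = 8649 − 8640 = 9.
  k = 6: m = 6, d = 9, a = ⌊(11 + 6)/9⌋ = 1; p/q = (1·93 + 58)/(1·8 + 5) = 151/13; p² − 135·q² = 22801 − 22815 = -14.
  k = 7: m = 3, d = 14, a = ⌊(11 + 3)/14⌋ = 1; p/q = (1·151 + 93)/(1·13 + 8) = 244/21; p² − 135·q² = 59536 − 59535 = 1.
  The first convergent with p² − 135·q² = 1 gives the fundamental solution (x₁, y₁) = (244, 21).
Step 2: Apply the recurrence (x_{n+1}, y_{n+1}) = (x₁x_n + 135y₁y_n, x₁y_n + y₁x_n) repeatedly.
  From (x_1, y_1) = (244, 21): x_2 = 244·244 + 135·21·21 = 119071; y_2 = 244·21 + 21·244 = 10248.
Step 3: Verify x_2² - 135·y_2² = 14177903041 - 14177903040 = 1 (should be 1). ✓

(x_1, y_1) = (244, 21); (x_2, y_2) = (119071, 10248).


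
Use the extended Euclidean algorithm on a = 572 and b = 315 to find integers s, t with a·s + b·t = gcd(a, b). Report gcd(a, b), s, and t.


Euclidean algorithm on (572, 315) — divide until remainder is 0:
  572 = 1 · 315 + 257
  315 = 1 · 257 + 58
  257 = 4 · 58 + 25
  58 = 2 · 25 + 8
  25 = 3 · 8 + 1
  8 = 8 · 1 + 0
gcd(572, 315) = 1.
Track Bezout coefficients alongside the remainders: start with r₀ = 572 = a·1 + b·0 (s = 1, t = 0) and r₁ = 315 = a·0 + b·1 (s = 0, t = 1); each new remainder r_{k+1} = r_{k-1} − q_k·r_k inherits s_{k+1} = s_{k-1} − q_k·s_k, t_{k+1} = t_{k-1} − q_k·t_k, so r_k = a·s_k + b·t_k at every step:
  q = 1: r = 257, s = 1 − 1·0 = 1, t = 0 − 1·1 = -1  (check: 572·1 + 315·(-1) = 257)
  q = 1: r = 58, s = 0 − 1·1 = -1, t = 1 − 1·(-1) = 2  (check: 572·(-1) + 315·2 = 58)
  q = 4: r = 25, s = 1 − 4·(-1) = 5, t = -1 − 4·2 = -9  (check: 572·5 + 315·(-9) = 25)
  q = 2: r = 8, s = -1 − 2·5 = -11, t = 2 − 2·(-9) = 20  (check: 572·(-11) + 315·20 = 8)
  q = 3: r = 1, s = 5 − 3·(-11) = 38, t = -9 − 3·20 = -69  (check: 572·38 + 315·(-69) = 1)
The row with r = 1 (the gcd) gives the Bezout coefficients s = 38, t = -69.
Result: 572 · (38) + 315 · (-69) = 1.

gcd(572, 315) = 1; s = 38, t = -69 (check: 572·38 + 315·(-69) = 1).


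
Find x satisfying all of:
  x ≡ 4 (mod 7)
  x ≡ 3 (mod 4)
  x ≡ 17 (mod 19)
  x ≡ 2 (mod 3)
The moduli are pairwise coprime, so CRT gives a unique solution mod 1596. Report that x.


Product of moduli M = 7 · 4 · 19 · 3 = 1596.
Merge one congruence at a time:
  Start: x ≡ 4 (mod 7).
  Combine with x ≡ 3 (mod 4); new modulus lcm = 28.
    Write x = 4 + 7·t and substitute into x ≡ 3 (mod 4): 7·t ≡ 3 − 4 = -1 (mod 4).
    Reduce coefficients mod 4: 3·t ≡ 3 (mod 4).
    The inverse of 3 mod 4 is 3 (since 3·3 = 9 = 2·4 + 1), so t ≡ 3·3 = 9 ≡ 1 (mod 4).
    Then x = 4 + 7·1 = 11, valid modulo lcm(7, 4) = 28: x ≡ 11 (mod 28).
  Combine with x ≡ 17 (mod 19); new modulus lcm = 532.
    Write x = 11 + 28·t and substitute into x ≡ 17 (mod 19): 28·t ≡ 17 − 11 = 6 (mod 19).
    Reduce coefficients mod 19: 9·t ≡ 6 (mod 19).
    The inverse of 9 mod 19 is 17 (since 9·17 = 153 = 8·19 + 1), so t ≡ 17·6 = 102 ≡ 7 (mod 19).
    Then x = 11 + 28·7 = 207, valid modulo lcm(28, 19) = 532: x ≡ 207 (mod 532).
  Combine with x ≡ 2 (mod 3); new modulus lcm = 1596.
    Write x = 207 + 532·t and substitute into x ≡ 2 (mod 3): 532·t ≡ 2 − 207 = -205 (mod 3).
    Reduce coefficients mod 3: 1·t ≡ 2 (mod 3).
    So t ≡ 2 (mod 3).
    Then x = 207 + 532·2 = 1271, valid modulo lcm(532, 3) = 1596: x ≡ 1271 (mod 1596).
Verify against each original: 1271 mod 7 = 4, 1271 mod 4 = 3, 1271 mod 19 = 17, 1271 mod 3 = 2.

x ≡ 1271 (mod 1596).


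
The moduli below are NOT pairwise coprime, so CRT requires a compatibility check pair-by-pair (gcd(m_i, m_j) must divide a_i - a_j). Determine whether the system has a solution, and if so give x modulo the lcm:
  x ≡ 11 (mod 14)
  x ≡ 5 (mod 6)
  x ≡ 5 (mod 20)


Moduli 14, 6, 20 are not pairwise coprime, so CRT works modulo lcm(m_i) when all pairwise compatibility conditions hold.
Pairwise compatibility: gcd(m_i, m_j) must divide a_i - a_j for every pair.
Merge one congruence at a time:
  Start: x ≡ 11 (mod 14).
  Combine with x ≡ 5 (mod 6): gcd(14, 6) = 2; 5 - 11 = -6, which IS divisible by 2, so compatible.
    Write x = 11 + 14·t and substitute into x ≡ 5 (mod 6): 14·t ≡ 5 − 11 = -6 (mod 6).
    Divide the congruence (and modulus) by g = 2: 7·t ≡ -3 (mod 3).
    Reduce coefficients mod 3: 1·t ≡ 0 (mod 3).
    So t ≡ 0 (mod 3).
    Then x = 11 + 14·0 = 11, valid modulo lcm(14, 6) = 42: x ≡ 11 (mod 42).
  Combine with x ≡ 5 (mod 20): gcd(42, 20) = 2; 5 - 11 = -6, which IS divisible by 2, so compatible.
    Write x = 11 + 42·t and substitute into x ≡ 5 (mod 20): 42·t ≡ 5 − 11 = -6 (mod 20).
    Divide the congruence (and modulus) by g = 2: 21·t ≡ -3 (mod 10).
    Reduce coefficients mod 10: 1·t ≡ 7 (mod 10).
    So t ≡ 7 (mod 10).
    Then x = 11 + 42·7 = 305, valid modulo lcm(42, 20) = 420: x ≡ 305 (mod 420).
Verify: 305 mod 14 = 11, 305 mod 6 = 5, 305 mod 20 = 5.

x ≡ 305 (mod 420).


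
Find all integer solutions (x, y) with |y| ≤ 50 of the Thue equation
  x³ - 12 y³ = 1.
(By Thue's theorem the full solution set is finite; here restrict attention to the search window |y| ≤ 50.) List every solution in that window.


The equation is x³ - 12y³ = 1. For fixed y, x³ = 12·y³ + 1, so a solution requires the RHS to be a perfect cube.
Strategy: iterate y from -50 to 50, compute RHS = 12·y³ + 1, and check whether it is a (positive or negative) perfect cube.
Check small values of y:
  y = 0: RHS = 1 = (1)³ ⇒ x = 1 works.
  y = 1: RHS = 13 is not a perfect cube.
  y = -1: RHS = -11 is not a perfect cube.
  y = 2: RHS = 97 is not a perfect cube.
  y = -2: RHS = -95 is not a perfect cube.
  y = 3: RHS = 325 is not a perfect cube.
  y = -3: RHS = -323 is not a perfect cube.
Continuing the search up to |y| = 50 finds no further solutions beyond those listed.
Collected solutions: (1, 0).

Solutions (with |y| ≤ 50): (1, 0).


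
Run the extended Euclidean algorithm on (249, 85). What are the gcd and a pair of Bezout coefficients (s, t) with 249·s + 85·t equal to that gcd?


Euclidean algorithm on (249, 85) — divide until remainder is 0:
  249 = 2 · 85 + 79
  85 = 1 · 79 + 6
  79 = 13 · 6 + 1
  6 = 6 · 1 + 0
gcd(249, 85) = 1.
Track Bezout coefficients alongside the remainders: start with r₀ = 249 = a·1 + b·0 (s = 1, t = 0) and r₁ = 85 = a·0 + b·1 (s = 0, t = 1); each new remainder r_{k+1} = r_{k-1} − q_k·r_k inherits s_{k+1} = s_{k-1} − q_k·s_k, t_{k+1} = t_{k-1} − q_k·t_k, so r_k = a·s_k + b·t_k at every step:
  q = 2: r = 79, s = 1 − 2·0 = 1, t = 0 − 2·1 = -2  (check: 249·1 + 85·(-2) = 79)
  q = 1: r = 6, s = 0 − 1·1 = -1, t = 1 − 1·(-2) = 3  (check: 249·(-1) + 85·3 = 6)
  q = 13: r = 1, s = 1 − 13·(-1) = 14, t = -2 − 13·3 = -41  (check: 249·14 + 85·(-41) = 1)
The row with r = 1 (the gcd) gives the Bezout coefficients s = 14, t = -41.
Result: 249 · (14) + 85 · (-41) = 1.

gcd(249, 85) = 1; s = 14, t = -41 (check: 249·14 + 85·(-41) = 1).


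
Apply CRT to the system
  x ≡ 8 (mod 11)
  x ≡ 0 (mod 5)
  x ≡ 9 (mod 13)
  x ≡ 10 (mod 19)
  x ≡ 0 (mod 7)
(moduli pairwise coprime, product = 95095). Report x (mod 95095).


Product of moduli M = 11 · 5 · 13 · 19 · 7 = 95095.
Merge one congruence at a time:
  Start: x ≡ 8 (mod 11).
  Combine with x ≡ 0 (mod 5); new modulus lcm = 55.
    Write x = 8 + 11·t and substitute into x ≡ 0 (mod 5): 11·t ≡ 0 − 8 = -8 (mod 5).
    Reduce coefficients mod 5: 1·t ≡ 2 (mod 5).
    So t ≡ 2 (mod 5).
    Then x = 8 + 11·2 = 30, valid modulo lcm(11, 5) = 55: x ≡ 30 (mod 55).
  Combine with x ≡ 9 (mod 13); new modulus lcm = 715.
    Write x = 30 + 55·t and substitute into x ≡ 9 (mod 13): 55·t ≡ 9 − 30 = -21 (mod 13).
    Reduce coefficients mod 13: 3·t ≡ 5 (mod 13).
    The inverse of 3 mod 13 is 9 (since 3·9 = 27 = 2·13 + 1), so t ≡ 9·5 = 45 ≡ 6 (mod 13).
    Then x = 30 + 55·6 = 360, valid modulo lcm(55, 13) = 715: x ≡ 360 (mod 715).
  Combine with x ≡ 10 (mod 19); new modulus lcm = 13585.
    Write x = 360 + 715·t and substitute into x ≡ 10 (mod 19): 715·t ≡ 10 − 360 = -350 (mod 19).
    Reduce coefficients mod 19: 12·t ≡ 11 (mod 19).
    The inverse of 12 mod 19 is 8 (since 12·8 = 96 = 5·19 + 1), so t ≡ 8·11 = 88 ≡ 12 (mod 19).
    Then x = 360 + 715·12 = 8940, valid modulo lcm(715, 19) = 13585: x ≡ 8940 (mod 13585).
  Combine with x ≡ 0 (mod 7); new modulus lcm = 95095.
    Write x = 8940 + 13585·t and substitute into x ≡ 0 (mod 7): 13585·t ≡ 0 − 8940 = -8940 (mod 7).
    Reduce coefficients mod 7: 5·t ≡ 6 (mod 7).
    The inverse of 5 mod 7 is 3 (since 5·3 = 15 = 2·7 + 1), so t ≡ 3·6 = 18 ≡ 4 (mod 7).
    Then x = 8940 + 13585·4 = 63280, valid modulo lcm(13585, 7) = 95095: x ≡ 63280 (mod 95095).
Verify against each original: 63280 mod 11 = 8, 63280 mod 5 = 0, 63280 mod 13 = 9, 63280 mod 19 = 10, 63280 mod 7 = 0.

x ≡ 63280 (mod 95095).


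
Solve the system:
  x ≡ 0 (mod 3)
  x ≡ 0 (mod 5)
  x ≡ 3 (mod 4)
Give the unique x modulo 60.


Moduli 3, 5, 4 are pairwise coprime; by CRT there is a unique solution modulo M = 3 · 5 · 4 = 60.
Solve pairwise, accumulating the modulus:
  Start with x ≡ 0 (mod 3).
  Combine with x ≡ 0 (mod 5): since gcd(3, 5) = 1, we get a unique residue mod 15.
    Write x = 0 + 3·t and substitute into x ≡ 0 (mod 5): 3·t ≡ 0 − 0 = 0 (mod 5).
    The inverse of 3 mod 5 is 2 (since 3·2 = 6 = 1·5 + 1), so t ≡ 2·0 = 0 ≡ 0 (mod 5).
    Then x = 0 + 3·0 = 0, valid modulo lcm(3, 5) = 15: x ≡ 0 (mod 15).
  Combine with x ≡ 3 (mod 4): since gcd(15, 4) = 1, we get a unique residue mod 60.
    Write x = 0 + 15·t and substitute into x ≡ 3 (mod 4): 15·t ≡ 3 − 0 = 3 (mod 4).
    Reduce coefficients mod 4: 3·t ≡ 3 (mod 4).
    The inverse of 3 mod 4 is 3 (since 3·3 = 9 = 2·4 + 1), so t ≡ 3·3 = 9 ≡ 1 (mod 4).
    Then x = 0 + 15·1 = 15, valid modulo lcm(15, 4) = 60: x ≡ 15 (mod 60).
Verify: 15 mod 3 = 0 ✓, 15 mod 5 = 0 ✓, 15 mod 4 = 3 ✓.

x ≡ 15 (mod 60).


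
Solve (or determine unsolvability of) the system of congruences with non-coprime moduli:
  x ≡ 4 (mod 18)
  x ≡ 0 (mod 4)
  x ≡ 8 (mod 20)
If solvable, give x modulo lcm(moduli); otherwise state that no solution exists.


Moduli 18, 4, 20 are not pairwise coprime, so CRT works modulo lcm(m_i) when all pairwise compatibility conditions hold.
Pairwise compatibility: gcd(m_i, m_j) must divide a_i - a_j for every pair.
Merge one congruence at a time:
  Start: x ≡ 4 (mod 18).
  Combine with x ≡ 0 (mod 4): gcd(18, 4) = 2; 0 - 4 = -4, which IS divisible by 2, so compatible.
    Write x = 4 + 18·t and substitute into x ≡ 0 (mod 4): 18·t ≡ 0 − 4 = -4 (mod 4).
    Divide the congruence (and modulus) by g = 2: 9·t ≡ -2 (mod 2).
    Reduce coefficients mod 2: 1·t ≡ 0 (mod 2).
    So t ≡ 0 (mod 2).
    Then x = 4 + 18·0 = 4, valid modulo lcm(18, 4) = 36: x ≡ 4 (mod 36).
  Combine with x ≡ 8 (mod 20): gcd(36, 20) = 4; 8 - 4 = 4, which IS divisible by 4, so compatible.
    Write x = 4 + 36·t and substitute into x ≡ 8 (mod 20): 36·t ≡ 8 − 4 = 4 (mod 20).
    Divide the congruence (and modulus) by g = 4: 9·t ≡ 1 (mod 5).
    Reduce coefficients mod 5: 4·t ≡ 1 (mod 5).
    The inverse of 4 mod 5 is 4 (since 4·4 = 16 = 3·5 + 1), so t ≡ 4·1 = 4 ≡ 4 (mod 5).
    Then x = 4 + 36·4 = 148, valid modulo lcm(36, 20) = 180: x ≡ 148 (mod 180).
Verify: 148 mod 18 = 4, 148 mod 4 = 0, 148 mod 20 = 8.

x ≡ 148 (mod 180).


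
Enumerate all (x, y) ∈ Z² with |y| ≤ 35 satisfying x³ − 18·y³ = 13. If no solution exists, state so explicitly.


The equation is x³ - 18y³ = 13. For fixed y, x³ = 18·y³ + 13, so a solution requires the RHS to be a perfect cube.
Strategy: iterate y from -35 to 35, compute RHS = 18·y³ + 13, and check whether it is a (positive or negative) perfect cube.
Check small values of y:
  y = 0: RHS = 13 is not a perfect cube.
  y = 1: RHS = 31 is not a perfect cube.
  y = -1: RHS = -5 is not a perfect cube.
  y = 2: RHS = 157 is not a perfect cube.
  y = -2: RHS = -131 is not a perfect cube.
  y = 3: RHS = 499 is not a perfect cube.
  y = -3: RHS = -473 is not a perfect cube.
Continuing the search up to |y| = 35 finds no solutions either.
No (x, y) in the scanned range satisfies the equation.

No integer solutions with |y| ≤ 35.


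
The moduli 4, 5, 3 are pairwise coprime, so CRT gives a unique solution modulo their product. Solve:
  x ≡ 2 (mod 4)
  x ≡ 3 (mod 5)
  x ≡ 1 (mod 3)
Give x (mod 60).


Moduli 4, 5, 3 are pairwise coprime; by CRT there is a unique solution modulo M = 4 · 5 · 3 = 60.
Solve pairwise, accumulating the modulus:
  Start with x ≡ 2 (mod 4).
  Combine with x ≡ 3 (mod 5): since gcd(4, 5) = 1, we get a unique residue mod 20.
    Write x = 2 + 4·t and substitute into x ≡ 3 (mod 5): 4·t ≡ 3 − 2 = 1 (mod 5).
    The inverse of 4 mod 5 is 4 (since 4·4 = 16 = 3·5 + 1), so t ≡ 4·1 = 4 ≡ 4 (mod 5).
    Then x = 2 + 4·4 = 18, valid modulo lcm(4, 5) = 20: x ≡ 18 (mod 20).
  Combine with x ≡ 1 (mod 3): since gcd(20, 3) = 1, we get a unique residue mod 60.
    Write x = 18 + 20·t and substitute into x ≡ 1 (mod 3): 20·t ≡ 1 − 18 = -17 (mod 3).
    Reduce coefficients mod 3: 2·t ≡ 1 (mod 3).
    The inverse of 2 mod 3 is 2 (since 2·2 = 4 = 1·3 + 1), so t ≡ 2·1 = 2 ≡ 2 (mod 3).
    Then x = 18 + 20·2 = 58, valid modulo lcm(20, 3) = 60: x ≡ 58 (mod 60).
Verify: 58 mod 4 = 2 ✓, 58 mod 5 = 3 ✓, 58 mod 3 = 1 ✓.

x ≡ 58 (mod 60).


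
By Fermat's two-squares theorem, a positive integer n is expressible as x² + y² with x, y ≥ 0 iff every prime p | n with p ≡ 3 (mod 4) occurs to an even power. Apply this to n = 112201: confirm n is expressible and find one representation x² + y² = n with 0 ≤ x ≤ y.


Step 1: Factor n = 112201 = 29 · 53 · 73.
Step 2: Check the mod-4 condition on each prime factor: 29 ≡ 1 (mod 4), exponent 1; 53 ≡ 1 (mod 4), exponent 1; 73 ≡ 1 (mod 4), exponent 1.
All primes ≡ 3 (mod 4) appear to even exponent (or don't appear), so by the two-squares theorem n IS expressible as a sum of two squares.
Step 3: Build a representation. Here n = 29 · 53 · 73 is a product of primes ≡ 1 (mod 4). Each prime p ≡ 1 (mod 4) is itself a sum of two squares; find a² by testing p − a² for a perfect square:
  29: 29 − 1² = 28, 29 − 2² = 25 = 5² ⇒ 29 = 2² + 5².
  53: 53 − 1² = 52, 53 − 2² = 49 = 7² ⇒ 53 = 2² + 7².
  73: 73 − 1² = 72, 73 − 2² = 69, 73 − 3² = 64 = 8² ⇒ 73 = 3² + 8².
  Combine using the Brahmagupta–Fibonacci identity (a² + b²)(c² + d²) = (ac − bd)² + (ad + bc)² = (ac + bd)² + (ad − bc)²:
  29 · 53 = 1537: from (2² + 5²)(2² + 7²), take (2·2 − 5·7, 2·7 + 5·2) = (4 − 35, 14 + 10) = (-31, 24); dropping signs (only squares matter) gives (31, 24); check 31² + 24² = 961 + 576 = 1537 ✓.
  1537 · 73 = 112201: from (31² + 24²)(3² + 8²), take (31·3 − 24·8, 31·8 + 24·3) = (93 − 192, 248 + 72) = (-99, 320); dropping signs (only squares matter) gives (99, 320); check 99² + 320² = 9801 + 102400 = 112201 ✓.
Step 4: Order so x ≤ y and verify: 99² + 320² = 9801 + 102400 = 112201 = n. ✓

n = 112201 = 99² + 320² (one valid representation with x ≤ y).


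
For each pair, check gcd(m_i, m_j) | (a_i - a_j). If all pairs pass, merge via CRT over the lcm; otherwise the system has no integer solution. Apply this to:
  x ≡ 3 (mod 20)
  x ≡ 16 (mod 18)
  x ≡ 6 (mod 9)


Moduli 20, 18, 9 are not pairwise coprime, so CRT works modulo lcm(m_i) when all pairwise compatibility conditions hold.
Pairwise compatibility: gcd(m_i, m_j) must divide a_i - a_j for every pair.
Merge one congruence at a time:
  Start: x ≡ 3 (mod 20).
  Combine with x ≡ 16 (mod 18): gcd(20, 18) = 2, and 16 - 3 = 13 is NOT divisible by 2.
    ⇒ system is inconsistent (no integer solution).

No solution (the system is inconsistent).


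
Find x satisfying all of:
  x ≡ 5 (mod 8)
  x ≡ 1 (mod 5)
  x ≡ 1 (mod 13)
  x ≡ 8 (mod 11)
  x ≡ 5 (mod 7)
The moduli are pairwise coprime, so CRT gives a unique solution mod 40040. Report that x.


Product of moduli M = 8 · 5 · 13 · 11 · 7 = 40040.
Merge one congruence at a time:
  Start: x ≡ 5 (mod 8).
  Combine with x ≡ 1 (mod 5); new modulus lcm = 40.
    Write x = 5 + 8·t and substitute into x ≡ 1 (mod 5): 8·t ≡ 1 − 5 = -4 (mod 5).
    Reduce coefficients mod 5: 3·t ≡ 1 (mod 5).
    The inverse of 3 mod 5 is 2 (since 3·2 = 6 = 1·5 + 1), so t ≡ 2·1 = 2 ≡ 2 (mod 5).
    Then x = 5 + 8·2 = 21, valid modulo lcm(8, 5) = 40: x ≡ 21 (mod 40).
  Combine with x ≡ 1 (mod 13); new modulus lcm = 520.
    Write x = 21 + 40·t and substitute into x ≡ 1 (mod 13): 40·t ≡ 1 − 21 = -20 (mod 13).
    Reduce coefficients mod 13: 1·t ≡ 6 (mod 13).
    So t ≡ 6 (mod 13).
    Then x = 21 + 40·6 = 261, valid modulo lcm(40, 13) = 520: x ≡ 261 (mod 520).
  Combine with x ≡ 8 (mod 11); new modulus lcm = 5720.
    Write x = 261 + 520·t and substitute into x ≡ 8 (mod 11): 520·t ≡ 8 − 261 = -253 (mod 11).
    Reduce coefficients mod 11: 3·t ≡ 0 (mod 11).
    The inverse of 3 mod 11 is 4 (since 3·4 = 12 = 1·11 + 1), so t ≡ 4·0 = 0 ≡ 0 (mod 11).
    Then x = 261 + 520·0 = 261, valid modulo lcm(520, 11) = 5720: x ≡ 261 (mod 5720).
  Combine with x ≡ 5 (mod 7); new modulus lcm = 40040.
    Write x = 261 + 5720·t and substitute into x ≡ 5 (mod 7): 5720·t ≡ 5 − 261 = -256 (mod 7).
    Reduce coefficients mod 7: 1·t ≡ 3 (mod 7).
    So t ≡ 3 (mod 7).
    Then x = 261 + 5720·3 = 17421, valid modulo lcm(5720, 7) = 40040: x ≡ 17421 (mod 40040).
Verify against each original: 17421 mod 8 = 5, 17421 mod 5 = 1, 17421 mod 13 = 1, 17421 mod 11 = 8, 17421 mod 7 = 5.

x ≡ 17421 (mod 40040).


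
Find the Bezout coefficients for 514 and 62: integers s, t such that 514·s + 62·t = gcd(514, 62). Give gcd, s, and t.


Euclidean algorithm on (514, 62) — divide until remainder is 0:
  514 = 8 · 62 + 18
  62 = 3 · 18 + 8
  18 = 2 · 8 + 2
  8 = 4 · 2 + 0
gcd(514, 62) = 2.
Track Bezout coefficients alongside the remainders: start with r₀ = 514 = a·1 + b·0 (s = 1, t = 0) and r₁ = 62 = a·0 + b·1 (s = 0, t = 1); each new remainder r_{k+1} = r_{k-1} − q_k·r_k inherits s_{k+1} = s_{k-1} − q_k·s_k, t_{k+1} = t_{k-1} − q_k·t_k, so r_k = a·s_k + b·t_k at every step:
  q = 8: r = 18, s = 1 − 8·0 = 1, t = 0 − 8·1 = -8  (check: 514·1 + 62·(-8) = 18)
  q = 3: r = 8, s = 0 − 3·1 = -3, t = 1 − 3·(-8) = 25  (check: 514·(-3) + 62·25 = 8)
  q = 2: r = 2, s = 1 − 2·(-3) = 7, t = -8 − 2·25 = -58  (check: 514·7 + 62·(-58) = 2)
The row with r = 2 (the gcd) gives the Bezout coefficients s = 7, t = -58.
Result: 514 · (7) + 62 · (-58) = 2.

gcd(514, 62) = 2; s = 7, t = -58 (check: 514·7 + 62·(-58) = 2).


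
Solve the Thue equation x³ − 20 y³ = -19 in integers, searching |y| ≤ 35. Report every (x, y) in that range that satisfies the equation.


The equation is x³ - 20y³ = -19. For fixed y, x³ = 20·y³ − 19, so a solution requires the RHS to be a perfect cube.
Strategy: iterate y from -35 to 35, compute RHS = 20·y³ − 19, and check whether it is a (positive or negative) perfect cube.
Check small values of y:
  y = 0: RHS = -19 is not a perfect cube.
  y = 1: RHS = 1 = (1)³ ⇒ x = 1 works.
  y = -1: RHS = -39 is not a perfect cube.
  y = 2: RHS = 141 is not a perfect cube.
  y = -2: RHS = -179 is not a perfect cube.
  y = 3: RHS = 521 is not a perfect cube.
  y = -3: RHS = -559 is not a perfect cube.
Continuing the search up to |y| = 35 finds no further solutions beyond those listed.
Collected solutions: (1, 1).

Solutions (with |y| ≤ 35): (1, 1).


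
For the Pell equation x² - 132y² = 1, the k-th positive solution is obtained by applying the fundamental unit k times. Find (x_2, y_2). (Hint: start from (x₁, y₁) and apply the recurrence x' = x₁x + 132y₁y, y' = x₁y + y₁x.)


Step 1: Find the fundamental solution (x₁, y₁) of x² - 132y² = 1.
  Expand √132 as a continued fraction. a₀ = ⌊√132⌋ = 11; iterate m_{k+1} = d_k·a_k − m_k, d_{k+1} = (132 − m_{k+1}²)/d_k, a_{k+1} = ⌊(a₀ + m_{k+1})/d_{k+1}⌋ (starting m₀ = 0, d₀ = 1), with convergents p_k = a_k·p_{k-1} + p_{k-2}, q_k = a_k·q_{k-1} + q_{k-2} (p₋₁ = 1, q₋₁ = 0):
  k = 0: a₀ = 11; p₀/q₀ = 11/1; p₀² − 132·q₀² = 121 − 132 = -11.
  k = 1: m = 11, d = 11, a = ⌊(11 + 11)/11⌋ = 2; p/q = (2·11 + 1)/(2·1 + 0) = 23/2; p² − 132·q² = 529 − 528 = 1.
  The first convergent with p² − 132·q² = 1 gives the fundamental solution (x₁, y₁) = (23, 2).
Step 2: Apply the recurrence (x_{n+1}, y_{n+1}) = (x₁x_n + 132y₁y_n, x₁y_n + y₁x_n) repeatedly.
  From (x_1, y_1) = (23, 2): x_2 = 23·23 + 132·2·2 = 1057; y_2 = 23·2 + 2·23 = 92.
Step 3: Verify x_2² - 132·y_2² = 1117249 - 1117248 = 1 (should be 1). ✓

(x_1, y_1) = (23, 2); (x_2, y_2) = (1057, 92).


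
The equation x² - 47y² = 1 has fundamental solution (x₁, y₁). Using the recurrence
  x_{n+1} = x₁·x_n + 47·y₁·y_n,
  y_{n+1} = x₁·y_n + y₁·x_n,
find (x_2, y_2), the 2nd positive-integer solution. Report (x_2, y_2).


Step 1: Find the fundamental solution (x₁, y₁) of x² - 47y² = 1.
  Expand √47 as a continued fraction. a₀ = ⌊√47⌋ = 6; iterate m_{k+1} = d_k·a_k − m_k, d_{k+1} = (47 − m_{k+1}²)/d_k, a_{k+1} = ⌊(a₀ + m_{k+1})/d_{k+1}⌋ (starting m₀ = 0, d₀ = 1), with convergents p_k = a_k·p_{k-1} + p_{k-2}, q_k = a_k·q_{k-1} + q_{k-2} (p₋₁ = 1, q₋₁ = 0):
  k = 0: a₀ = 6; p₀/q₀ = 6/1; p₀² − 47·q₀² = 36 − 47 = -11.
  k = 1: m = 6, d = 11, a = ⌊(6 + 6)/11⌋ = 1; p/q = (1·6 + 1)/(1·1 + 0) = 7/1; p² − 47·q² = 49 − 47 = 2.
  k = 2: m = 5, d = 2, a = ⌊(6 + 5)/2⌋ = 5; p/q = (5·7 + 6)/(5·1 + 1) = 41/6; p² − 47·q² = 1681 − 1692 = -11.
  k = 3: m = 5, d = 11, a = ⌊(6 + 5)/11⌋ = 1; p/q = (1·41 + 7)/(1·6 + 1) = 48/7; p² − 47·q² = 2304 − 2303 = 1.
  The first convergent with p² − 47·q² = 1 gives the fundamental solution (x₁, y₁) = (48, 7).
Step 2: Apply the recurrence (x_{n+1}, y_{n+1}) = (x₁x_n + 47y₁y_n, x₁y_n + y₁x_n) repeatedly.
  From (x_1, y_1) = (48, 7): x_2 = 48·48 + 47·7·7 = 4607; y_2 = 48·7 + 7·48 = 672.
Step 3: Verify x_2² - 47·y_2² = 21224449 - 21224448 = 1 (should be 1). ✓

(x_1, y_1) = (48, 7); (x_2, y_2) = (4607, 672).


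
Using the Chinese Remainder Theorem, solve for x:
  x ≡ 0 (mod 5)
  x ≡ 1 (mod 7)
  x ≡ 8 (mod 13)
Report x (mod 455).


Moduli 5, 7, 13 are pairwise coprime; by CRT there is a unique solution modulo M = 5 · 7 · 13 = 455.
Solve pairwise, accumulating the modulus:
  Start with x ≡ 0 (mod 5).
  Combine with x ≡ 1 (mod 7): since gcd(5, 7) = 1, we get a unique residue mod 35.
    Write x = 0 + 5·t and substitute into x ≡ 1 (mod 7): 5·t ≡ 1 − 0 = 1 (mod 7).
    The inverse of 5 mod 7 is 3 (since 5·3 = 15 = 2·7 + 1), so t ≡ 3·1 = 3 ≡ 3 (mod 7).
    Then x = 0 + 5·3 = 15, valid modulo lcm(5, 7) = 35: x ≡ 15 (mod 35).
  Combine with x ≡ 8 (mod 13): since gcd(35, 13) = 1, we get a unique residue mod 455.
    Write x = 15 + 35·t and substitute into x ≡ 8 (mod 13): 35·t ≡ 8 − 15 = -7 (mod 13).
    Reduce coefficients mod 13: 9·t ≡ 6 (mod 13).
    The inverse of 9 mod 13 is 3 (since 9·3 = 27 = 2·13 + 1), so t ≡ 3·6 = 18 ≡ 5 (mod 13).
    Then x = 15 + 35·5 = 190, valid modulo lcm(35, 13) = 455: x ≡ 190 (mod 455).
Verify: 190 mod 5 = 0 ✓, 190 mod 7 = 1 ✓, 190 mod 13 = 8 ✓.

x ≡ 190 (mod 455).


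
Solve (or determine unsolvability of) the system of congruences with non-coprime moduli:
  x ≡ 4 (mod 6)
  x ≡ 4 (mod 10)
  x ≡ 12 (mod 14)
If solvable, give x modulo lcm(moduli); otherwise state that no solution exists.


Moduli 6, 10, 14 are not pairwise coprime, so CRT works modulo lcm(m_i) when all pairwise compatibility conditions hold.
Pairwise compatibility: gcd(m_i, m_j) must divide a_i - a_j for every pair.
Merge one congruence at a time:
  Start: x ≡ 4 (mod 6).
  Combine with x ≡ 4 (mod 10): gcd(6, 10) = 2; 4 - 4 = 0, which IS divisible by 2, so compatible.
    Write x = 4 + 6·t and substitute into x ≡ 4 (mod 10): 6·t ≡ 4 − 4 = 0 (mod 10).
    Divide the congruence (and modulus) by g = 2: 3·t ≡ 0 (mod 5).
    The inverse of 3 mod 5 is 2 (since 3·2 = 6 = 1·5 + 1), so t ≡ 2·0 = 0 ≡ 0 (mod 5).
    Then x = 4 + 6·0 = 4, valid modulo lcm(6, 10) = 30: x ≡ 4 (mod 30).
  Combine with x ≡ 12 (mod 14): gcd(30, 14) = 2; 12 - 4 = 8, which IS divisible by 2, so compatible.
    Write x = 4 + 30·t and substitute into x ≡ 12 (mod 14): 30·t ≡ 12 − 4 = 8 (mod 14).
    Divide the congruence (and modulus) by g = 2: 15·t ≡ 4 (mod 7).
    Reduce coefficients mod 7: 1·t ≡ 4 (mod 7).
    So t ≡ 4 (mod 7).
    Then x = 4 + 30·4 = 124, valid modulo lcm(30, 14) = 210: x ≡ 124 (mod 210).
Verify: 124 mod 6 = 4, 124 mod 10 = 4, 124 mod 14 = 12.

x ≡ 124 (mod 210).


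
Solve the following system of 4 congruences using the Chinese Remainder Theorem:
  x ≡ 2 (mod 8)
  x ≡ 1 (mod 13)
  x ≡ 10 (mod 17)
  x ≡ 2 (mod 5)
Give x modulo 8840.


Product of moduli M = 8 · 13 · 17 · 5 = 8840.
Merge one congruence at a time:
  Start: x ≡ 2 (mod 8).
  Combine with x ≡ 1 (mod 13); new modulus lcm = 104.
    Write x = 2 + 8·t and substitute into x ≡ 1 (mod 13): 8·t ≡ 1 − 2 = -1 (mod 13).
    Reduce coefficients mod 13: 8·t ≡ 12 (mod 13).
    The inverse of 8 mod 13 is 5 (since 8·5 = 40 = 3·13 + 1), so t ≡ 5·12 = 60 ≡ 8 (mod 13).
    Then x = 2 + 8·8 = 66, valid modulo lcm(8, 13) = 104: x ≡ 66 (mod 104).
  Combine with x ≡ 10 (mod 17); new modulus lcm = 1768.
    Write x = 66 + 104·t and substitute into x ≡ 10 (mod 17): 104·t ≡ 10 − 66 = -56 (mod 17).
    Reduce coefficients mod 17: 2·t ≡ 12 (mod 17).
    The inverse of 2 mod 17 is 9 (since 2·9 = 18 = 1·17 + 1), so t ≡ 9·12 = 108 ≡ 6 (mod 17).
    Then x = 66 + 104·6 = 690, valid modulo lcm(104, 17) = 1768: x ≡ 690 (mod 1768).
  Combine with x ≡ 2 (mod 5); new modulus lcm = 8840.
    Write x = 690 + 1768·t and substitute into x ≡ 2 (mod 5): 1768·t ≡ 2 − 690 = -688 (mod 5).
    Reduce coefficients mod 5: 3·t ≡ 2 (mod 5).
    The inverse of 3 mod 5 is 2 (since 3·2 = 6 = 1·5 + 1), so t ≡ 2·2 = 4 ≡ 4 (mod 5).
    Then x = 690 + 1768·4 = 7762, valid modulo lcm(1768, 5) = 8840: x ≡ 7762 (mod 8840).
Verify against each original: 7762 mod 8 = 2, 7762 mod 13 = 1, 7762 mod 17 = 10, 7762 mod 5 = 2.

x ≡ 7762 (mod 8840).


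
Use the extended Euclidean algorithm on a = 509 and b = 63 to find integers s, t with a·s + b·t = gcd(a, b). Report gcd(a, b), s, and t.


Euclidean algorithm on (509, 63) — divide until remainder is 0:
  509 = 8 · 63 + 5
  63 = 12 · 5 + 3
  5 = 1 · 3 + 2
  3 = 1 · 2 + 1
  2 = 2 · 1 + 0
gcd(509, 63) = 1.
Track Bezout coefficients alongside the remainders: start with r₀ = 509 = a·1 + b·0 (s = 1, t = 0) and r₁ = 63 = a·0 + b·1 (s = 0, t = 1); each new remainder r_{k+1} = r_{k-1} − q_k·r_k inherits s_{k+1} = s_{k-1} − q_k·s_k, t_{k+1} = t_{k-1} − q_k·t_k, so r_k = a·s_k + b·t_k at every step:
  q = 8: r = 5, s = 1 − 8·0 = 1, t = 0 − 8·1 = -8  (check: 509·1 + 63·(-8) = 5)
  q = 12: r = 3, s = 0 − 12·1 = -12, t = 1 − 12·(-8) = 97  (check: 509·(-12) + 63·97 = 3)
  q = 1: r = 2, s = 1 − 1·(-12) = 13, t = -8 − 1·97 = -105  (check: 509·13 + 63·(-105) = 2)
  q = 1: r = 1, s = -12 − 1·13 = -25, t = 97 − 1·(-105) = 202  (check: 509·(-25) + 63·202 = 1)
The row with r = 1 (the gcd) gives the Bezout coefficients s = -25, t = 202.
Result: 509 · (-25) + 63 · (202) = 1.

gcd(509, 63) = 1; s = -25, t = 202 (check: 509·(-25) + 63·202 = 1).


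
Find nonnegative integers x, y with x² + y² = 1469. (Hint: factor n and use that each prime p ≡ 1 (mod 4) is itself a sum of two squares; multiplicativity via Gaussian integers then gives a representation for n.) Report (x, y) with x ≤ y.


Step 1: Factor n = 1469 = 13 · 113.
Step 2: Check the mod-4 condition on each prime factor: 13 ≡ 1 (mod 4), exponent 1; 113 ≡ 1 (mod 4), exponent 1.
All primes ≡ 3 (mod 4) appear to even exponent (or don't appear), so by the two-squares theorem n IS expressible as a sum of two squares.
Step 3: Build a representation. Here n = 13 · 113 is a product of primes ≡ 1 (mod 4). Each prime p ≡ 1 (mod 4) is itself a sum of two squares; find a² by testing p − a² for a perfect square:
  13: 13 − 1² = 12, 13 − 2² = 9 = 3² ⇒ 13 = 2² + 3².
  113: 113 − 1² = 112, 113 − 2² = 109, 113 − 3² = 104, 113 − 4² = 97, 113 − 5² = 88, 113 − 6² = 77, 113 − 7² = 64 = 8² ⇒ 113 = 7² + 8².
  Combine using the Brahmagupta–Fibonacci identity (a² + b²)(c² + d²) = (ac − bd)² + (ad + bc)² = (ac + bd)² + (ad − bc)²:
  13 · 113 = 1469: from (2² + 3²)(7² + 8²), take (2·7 − 3·8, 2·8 + 3·7) = (14 − 24, 16 + 21) = (-10, 37); dropping signs (only squares matter) gives (10, 37); check 10² + 37² = 100 + 1369 = 1469 ✓.
Step 4: Order so x ≤ y and verify: 10² + 37² = 100 + 1369 = 1469 = n. ✓

n = 1469 = 10² + 37² (one valid representation with x ≤ y).


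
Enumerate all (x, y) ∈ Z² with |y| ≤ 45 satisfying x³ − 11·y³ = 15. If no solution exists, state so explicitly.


The equation is x³ - 11y³ = 15. For fixed y, x³ = 11·y³ + 15, so a solution requires the RHS to be a perfect cube.
Strategy: iterate y from -45 to 45, compute RHS = 11·y³ + 15, and check whether it is a (positive or negative) perfect cube.
Check small values of y:
  y = 0: RHS = 15 is not a perfect cube.
  y = 1: RHS = 26 is not a perfect cube.
  y = -1: RHS = 4 is not a perfect cube.
  y = 2: RHS = 103 is not a perfect cube.
  y = -2: RHS = -73 is not a perfect cube.
  y = 3: RHS = 312 is not a perfect cube.
  y = -3: RHS = -282 is not a perfect cube.
Continuing the search up to |y| = 45 finds no solutions either.
No (x, y) in the scanned range satisfies the equation.

No integer solutions with |y| ≤ 45.


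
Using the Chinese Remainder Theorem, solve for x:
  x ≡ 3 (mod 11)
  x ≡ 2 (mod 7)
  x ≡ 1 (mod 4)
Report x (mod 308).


Moduli 11, 7, 4 are pairwise coprime; by CRT there is a unique solution modulo M = 11 · 7 · 4 = 308.
Solve pairwise, accumulating the modulus:
  Start with x ≡ 3 (mod 11).
  Combine with x ≡ 2 (mod 7): since gcd(11, 7) = 1, we get a unique residue mod 77.
    Write x = 3 + 11·t and substitute into x ≡ 2 (mod 7): 11·t ≡ 2 − 3 = -1 (mod 7).
    Reduce coefficients mod 7: 4·t ≡ 6 (mod 7).
    The inverse of 4 mod 7 is 2 (since 4·2 = 8 = 1·7 + 1), so t ≡ 2·6 = 12 ≡ 5 (mod 7).
    Then x = 3 + 11·5 = 58, valid modulo lcm(11, 7) = 77: x ≡ 58 (mod 77).
  Combine with x ≡ 1 (mod 4): since gcd(77, 4) = 1, we get a unique residue mod 308.
    Write x = 58 + 77·t and substitute into x ≡ 1 (mod 4): 77·t ≡ 1 − 58 = -57 (mod 4).
    Reduce coefficients mod 4: 1·t ≡ 3 (mod 4).
    So t ≡ 3 (mod 4).
    Then x = 58 + 77·3 = 289, valid modulo lcm(77, 4) = 308: x ≡ 289 (mod 308).
Verify: 289 mod 11 = 3 ✓, 289 mod 7 = 2 ✓, 289 mod 4 = 1 ✓.

x ≡ 289 (mod 308).


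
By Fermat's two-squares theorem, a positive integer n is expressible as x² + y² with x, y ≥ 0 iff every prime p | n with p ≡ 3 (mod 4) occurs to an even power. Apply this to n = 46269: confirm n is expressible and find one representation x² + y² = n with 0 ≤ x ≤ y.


Step 1: Factor n = 46269 = 3^2 · 53 · 97.
Step 2: Check the mod-4 condition on each prime factor: 3 ≡ 3 (mod 4), exponent 2 (must be even); 53 ≡ 1 (mod 4), exponent 1; 97 ≡ 1 (mod 4), exponent 1.
All primes ≡ 3 (mod 4) appear to even exponent (or don't appear), so by the two-squares theorem n IS expressible as a sum of two squares.
Step 3: Build a representation. Group n = k² · m with k = 3 and m = 53 · 97 = 5141 (a product of primes ≡ 1 (mod 4)); a representation of m scales to one of n via (k·x)² + (k·y)² = k²(x² + y²). Each prime p ≡ 1 (mod 4) is itself a sum of two squares; find a² by testing p − a² for a perfect square:
  53: 53 − 1² = 52, 53 − 2² = 49 = 7² ⇒ 53 = 2² + 7².
  97: 97 − 1² = 96, 97 − 2² = 93, 97 − 3² = 88, 97 − 4² = 81 = 9² ⇒ 97 = 4² + 9².
  Combine using the Brahmagupta–Fibonacci identity (a² + b²)(c² + d²) = (ac − bd)² + (ad + bc)² = (ac + bd)² + (ad − bc)²:
  53 · 97 = 5141: from (2² + 7²)(4² + 9²), take (2·4 − 7·9, 2·9 + 7·4) = (8 − 63, 18 + 28) = (-55, 46); dropping signs (only squares matter) gives (55, 46); check 55² + 46² = 3025 + 2116 = 5141 ✓.
  Scale by k = 3: (3·55, 3·46) = (165, 138).
Step 4: Order so x ≤ y and verify: 138² + 165² = 19044 + 27225 = 46269 = n. ✓

n = 46269 = 138² + 165² (one valid representation with x ≤ y).


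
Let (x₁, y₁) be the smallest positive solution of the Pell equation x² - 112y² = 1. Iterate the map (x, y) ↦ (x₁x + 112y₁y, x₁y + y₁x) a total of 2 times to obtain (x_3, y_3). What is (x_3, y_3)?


Step 1: Find the fundamental solution (x₁, y₁) of x² - 112y² = 1.
  Expand √112 as a continued fraction. a₀ = ⌊√112⌋ = 10; iterate m_{k+1} = d_k·a_k − m_k, d_{k+1} = (112 − m_{k+1}²)/d_k, a_{k+1} = ⌊(a₀ + m_{k+1})/d_{k+1}⌋ (starting m₀ = 0, d₀ = 1), with convergents p_k = a_k·p_{k-1} + p_{k-2}, q_k = a_k·q_{k-1} + q_{k-2} (p₋₁ = 1, q₋₁ = 0):
  k = 0: a₀ = 10; p₀/q₀ = 10/1; p₀² − 112·q₀² = 100 − 112 = -12.
  k = 1: m = 10, d = 12, a = ⌊(10 + 10)/12⌋ = 1; p/q = (1·10 + 1)/(1·1 + 0) = 11/1; p² − 112·q² = 121 − 112 = 9.
  k = 2: m = 2, d = 9, a = ⌊(10 + 2)/9⌋ = 1; p/q = (1·11 + 10)/(1·1 + 1) = 21/2; p² − 112·q² = 441 − 448 = -7.
  k = 3: m = 7, d = 7, a = ⌊(10 + 7)/7⌋ = 2; p/q = (2·21 + 11)/(2·2 + 1) = 53/5; p² − 112·q² = 2809 − 2800 = 9.
  k = 4: m = 7, d = 9, a = ⌊(10 + 7)/9⌋ = 1; p/q = (1·53 + 21)/(1·5 + 2) = 74/7; p² − 112·q² = 5476 − 5488 = -12.
  k = 5: m = 2, d = 12, a = ⌊(10 + 2)/12⌋ = 1; p/q = (1·74 + 53)/(1·7 + 5) = 127/12; p² − 112·q² = 16129 − 16128 = 1.
  The first convergent with p² − 112·q² = 1 gives the fundamental solution (x₁, y₁) = (127, 12).
Step 2: Apply the recurrence (x_{n+1}, y_{n+1}) = (x₁x_n + 112y₁y_n, x₁y_n + y₁x_n) repeatedly.
  From (x_1, y_1) = (127, 12): x_2 = 127·127 + 112·12·12 = 32257; y_2 = 127·12 + 12·127 = 3048.
  From (x_2, y_2) = (32257, 3048): x_3 = 127·32257 + 112·12·3048 = 8193151; y_3 = 127·3048 + 12·32257 = 774180.
Step 3: Verify x_3² - 112·y_3² = 67127723308801 - 67127723308800 = 1 (should be 1). ✓

(x_1, y_1) = (127, 12); (x_3, y_3) = (8193151, 774180).


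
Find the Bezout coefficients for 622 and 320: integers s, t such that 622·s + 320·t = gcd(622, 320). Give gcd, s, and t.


Euclidean algorithm on (622, 320) — divide until remainder is 0:
  622 = 1 · 320 + 302
  320 = 1 · 302 + 18
  302 = 16 · 18 + 14
  18 = 1 · 14 + 4
  14 = 3 · 4 + 2
  4 = 2 · 2 + 0
gcd(622, 320) = 2.
Track Bezout coefficients alongside the remainders: start with r₀ = 622 = a·1 + b·0 (s = 1, t = 0) and r₁ = 320 = a·0 + b·1 (s = 0, t = 1); each new remainder r_{k+1} = r_{k-1} − q_k·r_k inherits s_{k+1} = s_{k-1} − q_k·s_k, t_{k+1} = t_{k-1} − q_k·t_k, so r_k = a·s_k + b·t_k at every step:
  q = 1: r = 302, s = 1 − 1·0 = 1, t = 0 − 1·1 = -1  (check: 622·1 + 320·(-1) = 302)
  q = 1: r = 18, s = 0 − 1·1 = -1, t = 1 − 1·(-1) = 2  (check: 622·(-1) + 320·2 = 18)
  q = 16: r = 14, s = 1 − 16·(-1) = 17, t = -1 − 16·2 = -33  (check: 622·17 + 320·(-33) = 14)
  q = 1: r = 4, s = -1 − 1·17 = -18, t = 2 − 1·(-33) = 35  (check: 622·(-18) + 320·35 = 4)
  q = 3: r = 2, s = 17 − 3·(-18) = 71, t = -33 − 3·35 = -138  (check: 622·71 + 320·(-138) = 2)
The row with r = 2 (the gcd) gives the Bezout coefficients s = 71, t = -138.
Result: 622 · (71) + 320 · (-138) = 2.

gcd(622, 320) = 2; s = 71, t = -138 (check: 622·71 + 320·(-138) = 2).


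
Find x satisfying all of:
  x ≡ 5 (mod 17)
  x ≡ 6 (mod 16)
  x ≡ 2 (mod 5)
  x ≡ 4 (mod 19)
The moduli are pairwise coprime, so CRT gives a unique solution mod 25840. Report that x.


Product of moduli M = 17 · 16 · 5 · 19 = 25840.
Merge one congruence at a time:
  Start: x ≡ 5 (mod 17).
  Combine with x ≡ 6 (mod 16); new modulus lcm = 272.
    Write x = 5 + 17·t and substitute into x ≡ 6 (mod 16): 17·t ≡ 6 − 5 = 1 (mod 16).
    Reduce coefficients mod 16: 1·t ≡ 1 (mod 16).
    So t ≡ 1 (mod 16).
    Then x = 5 + 17·1 = 22, valid modulo lcm(17, 16) = 272: x ≡ 22 (mod 272).
  Combine with x ≡ 2 (mod 5); new modulus lcm = 1360.
    Write x = 22 + 272·t and substitute into x ≡ 2 (mod 5): 272·t ≡ 2 − 22 = -20 (mod 5).
    Reduce coefficients mod 5: 2·t ≡ 0 (mod 5).
    The inverse of 2 mod 5 is 3 (since 2·3 = 6 = 1·5 + 1), so t ≡ 3·0 = 0 ≡ 0 (mod 5).
    Then x = 22 + 272·0 = 22, valid modulo lcm(272, 5) = 1360: x ≡ 22 (mod 1360).
  Combine with x ≡ 4 (mod 19); new modulus lcm = 25840.
    Write x = 22 + 1360·t and substitute into x ≡ 4 (mod 19): 1360·t ≡ 4 − 22 = -18 (mod 19).
    Reduce coefficients mod 19: 11·t ≡ 1 (mod 19).
    The inverse of 11 mod 19 is 7 (since 11·7 = 77 = 4·19 + 1), so t ≡ 7·1 = 7 ≡ 7 (mod 19).
    Then x = 22 + 1360·7 = 9542, valid modulo lcm(1360, 19) = 25840: x ≡ 9542 (mod 25840).
Verify against each original: 9542 mod 17 = 5, 9542 mod 16 = 6, 9542 mod 5 = 2, 9542 mod 19 = 4.

x ≡ 9542 (mod 25840).


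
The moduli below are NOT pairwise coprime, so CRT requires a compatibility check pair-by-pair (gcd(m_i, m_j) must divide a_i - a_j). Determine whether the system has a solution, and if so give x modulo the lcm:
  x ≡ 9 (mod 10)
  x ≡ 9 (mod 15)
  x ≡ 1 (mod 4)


Moduli 10, 15, 4 are not pairwise coprime, so CRT works modulo lcm(m_i) when all pairwise compatibility conditions hold.
Pairwise compatibility: gcd(m_i, m_j) must divide a_i - a_j for every pair.
Merge one congruence at a time:
  Start: x ≡ 9 (mod 10).
  Combine with x ≡ 9 (mod 15): gcd(10, 15) = 5; 9 - 9 = 0, which IS divisible by 5, so compatible.
    Write x = 9 + 10·t and substitute into x ≡ 9 (mod 15): 10·t ≡ 9 − 9 = 0 (mod 15).
    Divide the congruence (and modulus) by g = 5: 2·t ≡ 0 (mod 3).
    The inverse of 2 mod 3 is 2 (since 2·2 = 4 = 1·3 + 1), so t ≡ 2·0 = 0 ≡ 0 (mod 3).
    Then x = 9 + 10·0 = 9, valid modulo lcm(10, 15) = 30: x ≡ 9 (mod 30).
  Combine with x ≡ 1 (mod 4): gcd(30, 4) = 2; 1 - 9 = -8, which IS divisible by 2, so compatible.
    Write x = 9 + 30·t and substitute into x ≡ 1 (mod 4): 30·t ≡ 1 − 9 = -8 (mod 4).
    Divide the congruence (and modulus) by g = 2: 15·t ≡ -4 (mod 2).
    Reduce coefficients mod 2: 1·t ≡ 0 (mod 2).
    So t ≡ 0 (mod 2).
    Then x = 9 + 30·0 = 9, valid modulo lcm(30, 4) = 60: x ≡ 9 (mod 60).
Verify: 9 mod 10 = 9, 9 mod 15 = 9, 9 mod 4 = 1.

x ≡ 9 (mod 60).
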